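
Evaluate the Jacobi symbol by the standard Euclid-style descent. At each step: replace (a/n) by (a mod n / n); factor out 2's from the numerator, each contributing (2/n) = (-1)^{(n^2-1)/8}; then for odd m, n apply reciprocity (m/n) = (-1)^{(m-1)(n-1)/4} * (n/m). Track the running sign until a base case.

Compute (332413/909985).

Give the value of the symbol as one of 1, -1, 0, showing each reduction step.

-1

reciprocity: (332413/909985) = +1·(909985/332413) since 332413 mod 4 = 1, 909985 mod 4 = 1; sign now +1
(909985/332413) = (245159/332413)   [reduce mod 332413]
reciprocity: (245159/332413) = +1·(332413/245159) since 245159 mod 4 = 3, 332413 mod 4 = 1; sign now +1
(332413/245159) = (87254/245159)   [reduce mod 245159]
87254 = 2^1·43627; (2/245159) = +1 since 245159 mod 8 = 7, so (87254/245159) = (+1)^1·(43627/245159); sign now +1
reciprocity: (43627/245159) = -1·(245159/43627) since 43627 mod 4 = 3, 245159 mod 4 = 3; sign now -1
(245159/43627) = (27024/43627)   [reduce mod 43627]
27024 = 2^4·1689; (2/43627) = -1 since 43627 mod 8 = 3, so (27024/43627) = (-1)^4·(1689/43627); sign now -1
reciprocity: (1689/43627) = +1·(43627/1689) since 1689 mod 4 = 1, 43627 mod 4 = 3; sign now -1
(43627/1689) = (1402/1689)   [reduce mod 1689]
1402 = 2^1·701; (2/1689) = +1 since 1689 mod 8 = 1, so (1402/1689) = (+1)^1·(701/1689); sign now -1
reciprocity: (701/1689) = +1·(1689/701) since 701 mod 4 = 1, 1689 mod 4 = 1; sign now -1
(1689/701) = (287/701)   [reduce mod 701]
reciprocity: (287/701) = +1·(701/287) since 287 mod 4 = 3, 701 mod 4 = 1; sign now -1
(701/287) = (127/287)   [reduce mod 287]
reciprocity: (127/287) = -1·(287/127) since 127 mod 4 = 3, 287 mod 4 = 3; sign now +1
(287/127) = (33/127)   [reduce mod 127]
reciprocity: (33/127) = +1·(127/33) since 33 mod 4 = 1, 127 mod 4 = 3; sign now +1
(127/33) = (28/33)   [reduce mod 33]
28 = 2^2·7; (2/33) = +1 since 33 mod 8 = 1, so (28/33) = (+1)^2·(7/33); sign now +1
reciprocity: (7/33) = +1·(33/7) since 7 mod 4 = 3, 33 mod 4 = 1; sign now +1
(33/7) = (5/7)   [reduce mod 7]
reciprocity: (5/7) = +1·(7/5) since 5 mod 4 = 1, 7 mod 4 = 3; sign now +1
(7/5) = (2/5)   [reduce mod 5]
2 = 2^1·1; (2/5) = -1 since 5 mod 8 = 5, so (2/5) = (-1)^1·(1/5); sign now -1
(1/5) = 1; final value = sign = -1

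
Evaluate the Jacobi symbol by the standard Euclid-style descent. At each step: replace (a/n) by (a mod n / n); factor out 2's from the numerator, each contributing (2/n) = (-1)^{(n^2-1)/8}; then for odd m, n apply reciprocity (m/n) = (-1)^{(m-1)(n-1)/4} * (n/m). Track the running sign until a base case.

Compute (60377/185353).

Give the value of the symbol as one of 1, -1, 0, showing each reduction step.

reciprocity: (60377/185353) = +1·(185353/60377) since 60377 mod 4 = 1, 185353 mod 4 = 1; sign now +1
(185353/60377) = (4222/60377)   [reduce mod 60377]
4222 = 2^1·2111; (2/60377) = +1 since 60377 mod 8 = 1, so (4222/60377) = (+1)^1·(2111/60377); sign now +1
reciprocity: (2111/60377) = +1·(60377/2111) since 2111 mod 4 = 3, 60377 mod 4 = 1; sign now +1
(60377/2111) = (1269/2111)   [reduce mod 2111]
reciprocity: (1269/2111) = +1·(2111/1269) since 1269 mod 4 = 1, 2111 mod 4 = 3; sign now +1
(2111/1269) = (842/1269)   [reduce mod 1269]
842 = 2^1·421; (2/1269) = -1 since 1269 mod 8 = 5, so (842/1269) = (-1)^1·(421/1269); sign now -1
reciprocity: (421/1269) = +1·(1269/421) since 421 mod 4 = 1, 1269 mod 4 = 1; sign now -1
(1269/421) = (6/421)   [reduce mod 421]
6 = 2^1·3; (2/421) = -1 since 421 mod 8 = 5, so (6/421) = (-1)^1·(3/421); sign now +1
reciprocity: (3/421) = +1·(421/3) since 3 mod 4 = 3, 421 mod 4 = 1; sign now +1
(421/3) = (1/3)   [reduce mod 3]
(1/3) = 1; final value = sign = +1

1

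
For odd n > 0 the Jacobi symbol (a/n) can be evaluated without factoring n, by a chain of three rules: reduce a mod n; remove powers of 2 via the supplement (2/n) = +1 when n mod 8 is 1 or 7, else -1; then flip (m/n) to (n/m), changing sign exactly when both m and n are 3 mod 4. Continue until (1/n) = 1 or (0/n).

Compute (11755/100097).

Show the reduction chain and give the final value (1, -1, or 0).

-1

flip (11755/100097) -> (100097/11755): both odd, 11755 mod 4 = 3, 100097 mod 4 = 1, so the flip contributes +1; sign now +1
(100097/11755): 100097 mod 11755 = 6057, so (100097/11755) = (6057/11755)
flip (6057/11755) -> (11755/6057): both odd, 6057 mod 4 = 1, 11755 mod 4 = 3, so the flip contributes +1; sign now +1
(11755/6057): 11755 mod 6057 = 5698, so (11755/6057) = (5698/6057)
factor out 2^1: 5698 = 2^1·2849; with 6057 mod 8 = 1, (2/6057) = +1; sign now +1; continue with (2849/6057)
flip (2849/6057) -> (6057/2849): both odd, 2849 mod 4 = 1, 6057 mod 4 = 1, so the flip contributes +1; sign now +1
(6057/2849): 6057 mod 2849 = 359, so (6057/2849) = (359/2849)
flip (359/2849) -> (2849/359): both odd, 359 mod 4 = 3, 2849 mod 4 = 1, so the flip contributes +1; sign now +1
(2849/359): 2849 mod 359 = 336, so (2849/359) = (336/359)
factor out 2^4: 336 = 2^4·21; with 359 mod 8 = 7, (2/359) = +1; sign now +1; continue with (21/359)
flip (21/359) -> (359/21): both odd, 21 mod 4 = 1, 359 mod 4 = 3, so the flip contributes +1; sign now +1
(359/21): 359 mod 21 = 2, so (359/21) = (2/21)
factor out 2^1: 2 = 2^1·1; with 21 mod 8 = 5, (2/21) = -1; sign now -1; continue with (1/21)
reached (1/21) = 1, so the symbol is -1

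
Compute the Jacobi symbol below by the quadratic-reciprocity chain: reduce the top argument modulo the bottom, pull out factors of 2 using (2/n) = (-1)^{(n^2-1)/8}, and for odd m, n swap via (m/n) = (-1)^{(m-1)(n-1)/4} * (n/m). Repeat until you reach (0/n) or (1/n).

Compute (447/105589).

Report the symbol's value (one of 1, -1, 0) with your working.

reciprocity: (447/105589) = +1·(105589/447) since 447 mod 4 = 3, 105589 mod 4 = 1; sign now +1
(105589/447) = (97/447)   [reduce mod 447]
reciprocity: (97/447) = +1·(447/97) since 97 mod 4 = 1, 447 mod 4 = 3; sign now +1
(447/97) = (59/97)   [reduce mod 97]
reciprocity: (59/97) = +1·(97/59) since 59 mod 4 = 3, 97 mod 4 = 1; sign now +1
(97/59) = (38/59)   [reduce mod 59]
38 = 2^1·19; (2/59) = -1 since 59 mod 8 = 3, so (38/59) = (-1)^1·(19/59); sign now -1
reciprocity: (19/59) = -1·(59/19) since 19 mod 4 = 3, 59 mod 4 = 3; sign now +1
(59/19) = (2/19)   [reduce mod 19]
2 = 2^1·1; (2/19) = -1 since 19 mod 8 = 3, so (2/19) = (-1)^1·(1/19); sign now -1
(1/19) = 1; final value = sign = -1

-1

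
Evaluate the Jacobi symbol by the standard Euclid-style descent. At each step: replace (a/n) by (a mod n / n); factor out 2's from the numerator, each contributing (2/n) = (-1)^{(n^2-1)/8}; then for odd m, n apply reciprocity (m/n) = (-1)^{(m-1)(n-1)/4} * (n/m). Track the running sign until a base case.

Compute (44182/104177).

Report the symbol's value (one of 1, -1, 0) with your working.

44182 = 2^1·22091; (2/104177) = +1 since 104177 mod 8 = 1, so (44182/104177) = (+1)^1·(22091/104177); sign now +1
reciprocity: (22091/104177) = +1·(104177/22091) since 22091 mod 4 = 3, 104177 mod 4 = 1; sign now +1
(104177/22091) = (15813/22091)   [reduce mod 22091]
reciprocity: (15813/22091) = +1·(22091/15813) since 15813 mod 4 = 1, 22091 mod 4 = 3; sign now +1
(22091/15813) = (6278/15813)   [reduce mod 15813]
6278 = 2^1·3139; (2/15813) = -1 since 15813 mod 8 = 5, so (6278/15813) = (-1)^1·(3139/15813); sign now -1
reciprocity: (3139/15813) = +1·(15813/3139) since 3139 mod 4 = 3, 15813 mod 4 = 1; sign now -1
(15813/3139) = (118/3139)   [reduce mod 3139]
118 = 2^1·59; (2/3139) = -1 since 3139 mod 8 = 3, so (118/3139) = (-1)^1·(59/3139); sign now +1
reciprocity: (59/3139) = -1·(3139/59) since 59 mod 4 = 3, 3139 mod 4 = 3; sign now -1
(3139/59) = (12/59)   [reduce mod 59]
12 = 2^2·3; (2/59) = -1 since 59 mod 8 = 3, so (12/59) = (-1)^2·(3/59); sign now -1
reciprocity: (3/59) = -1·(59/3) since 3 mod 4 = 3, 59 mod 4 = 3; sign now +1
(59/3) = (2/3)   [reduce mod 3]
2 = 2^1·1; (2/3) = -1 since 3 mod 8 = 3, so (2/3) = (-1)^1·(1/3); sign now -1
(1/3) = 1; final value = sign = -1

-1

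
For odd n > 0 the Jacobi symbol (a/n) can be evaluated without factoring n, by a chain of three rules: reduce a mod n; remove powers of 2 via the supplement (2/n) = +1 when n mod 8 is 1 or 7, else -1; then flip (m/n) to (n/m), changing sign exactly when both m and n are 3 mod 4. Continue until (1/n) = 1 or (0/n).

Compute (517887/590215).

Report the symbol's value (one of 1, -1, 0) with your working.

reciprocity: (517887/590215) = -1·(590215/517887) since 517887 mod 4 = 3, 590215 mod 4 = 3; sign now -1
(590215/517887) = (72328/517887)   [reduce mod 517887]
72328 = 2^3·9041; (2/517887) = +1 since 517887 mod 8 = 7, so (72328/517887) = (+1)^3·(9041/517887); sign now -1
reciprocity: (9041/517887) = +1·(517887/9041) since 9041 mod 4 = 1, 517887 mod 4 = 3; sign now -1
(517887/9041) = (2550/9041)   [reduce mod 9041]
2550 = 2^1·1275; (2/9041) = +1 since 9041 mod 8 = 1, so (2550/9041) = (+1)^1·(1275/9041); sign now -1
reciprocity: (1275/9041) = +1·(9041/1275) since 1275 mod 4 = 3, 9041 mod 4 = 1; sign now -1
(9041/1275) = (116/1275)   [reduce mod 1275]
116 = 2^2·29; (2/1275) = -1 since 1275 mod 8 = 3, so (116/1275) = (-1)^2·(29/1275); sign now -1
reciprocity: (29/1275) = +1·(1275/29) since 29 mod 4 = 1, 1275 mod 4 = 3; sign now -1
(1275/29) = (28/29)   [reduce mod 29]
28 = 2^2·7; (2/29) = -1 since 29 mod 8 = 5, so (28/29) = (-1)^2·(7/29); sign now -1
reciprocity: (7/29) = +1·(29/7) since 7 mod 4 = 3, 29 mod 4 = 1; sign now -1
(29/7) = (1/7)   [reduce mod 7]
(1/7) = 1; final value = sign = -1

-1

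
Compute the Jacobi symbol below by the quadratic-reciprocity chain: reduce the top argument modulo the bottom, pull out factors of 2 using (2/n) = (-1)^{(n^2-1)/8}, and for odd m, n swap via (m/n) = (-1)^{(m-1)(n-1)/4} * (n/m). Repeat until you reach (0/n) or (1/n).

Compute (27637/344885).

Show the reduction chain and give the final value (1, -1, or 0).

1

flip (27637/344885) -> (344885/27637): both odd, 27637 mod 4 = 1, 344885 mod 4 = 1, so the flip contributes +1; sign now +1
(344885/27637): 344885 mod 27637 = 13241, so (344885/27637) = (13241/27637)
flip (13241/27637) -> (27637/13241): both odd, 13241 mod 4 = 1, 27637 mod 4 = 1, so the flip contributes +1; sign now +1
(27637/13241): 27637 mod 13241 = 1155, so (27637/13241) = (1155/13241)
flip (1155/13241) -> (13241/1155): both odd, 1155 mod 4 = 3, 13241 mod 4 = 1, so the flip contributes +1; sign now +1
(13241/1155): 13241 mod 1155 = 536, so (13241/1155) = (536/1155)
factor out 2^3: 536 = 2^3·67; with 1155 mod 8 = 3, (2/1155) = -1; sign now -1; continue with (67/1155)
flip (67/1155) -> (1155/67): both odd, 67 mod 4 = 3, 1155 mod 4 = 3, so the flip contributes -1; sign now +1
(1155/67): 1155 mod 67 = 16, so (1155/67) = (16/67)
factor out 2^4: 16 = 2^4·1; with 67 mod 8 = 3, (2/67) = -1; sign now +1; continue with (1/67)
reached (1/67) = 1, so the symbol is +1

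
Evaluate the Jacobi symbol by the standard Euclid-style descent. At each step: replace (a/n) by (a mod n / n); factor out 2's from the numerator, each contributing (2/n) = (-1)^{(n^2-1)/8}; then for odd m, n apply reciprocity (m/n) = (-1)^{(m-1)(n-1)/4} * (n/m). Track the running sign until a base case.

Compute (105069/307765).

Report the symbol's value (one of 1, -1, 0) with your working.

reciprocity: (105069/307765) = +1·(307765/105069) since 105069 mod 4 = 1, 307765 mod 4 = 1; sign now +1
(307765/105069) = (97627/105069)   [reduce mod 105069]
reciprocity: (97627/105069) = +1·(105069/97627) since 97627 mod 4 = 3, 105069 mod 4 = 1; sign now +1
(105069/97627) = (7442/97627)   [reduce mod 97627]
7442 = 2^1·3721; (2/97627) = -1 since 97627 mod 8 = 3, so (7442/97627) = (-1)^1·(3721/97627); sign now -1
reciprocity: (3721/97627) = +1·(97627/3721) since 3721 mod 4 = 1, 97627 mod 4 = 3; sign now -1
(97627/3721) = (881/3721)   [reduce mod 3721]
reciprocity: (881/3721) = +1·(3721/881) since 881 mod 4 = 1, 3721 mod 4 = 1; sign now -1
(3721/881) = (197/881)   [reduce mod 881]
reciprocity: (197/881) = +1·(881/197) since 197 mod 4 = 1, 881 mod 4 = 1; sign now -1
(881/197) = (93/197)   [reduce mod 197]
reciprocity: (93/197) = +1·(197/93) since 93 mod 4 = 1, 197 mod 4 = 1; sign now -1
(197/93) = (11/93)   [reduce mod 93]
reciprocity: (11/93) = +1·(93/11) since 11 mod 4 = 3, 93 mod 4 = 1; sign now -1
(93/11) = (5/11)   [reduce mod 11]
reciprocity: (5/11) = +1·(11/5) since 5 mod 4 = 1, 11 mod 4 = 3; sign now -1
(11/5) = (1/5)   [reduce mod 5]
(1/5) = 1; final value = sign = -1

-1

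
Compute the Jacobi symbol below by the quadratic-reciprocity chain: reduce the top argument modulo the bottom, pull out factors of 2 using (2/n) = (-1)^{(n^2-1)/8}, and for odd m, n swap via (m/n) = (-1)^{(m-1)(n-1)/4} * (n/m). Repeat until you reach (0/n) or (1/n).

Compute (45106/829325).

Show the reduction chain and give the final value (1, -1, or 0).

factor out 2^1: 45106 = 2^1·22553; with 829325 mod 8 = 5, (2/829325) = -1; sign now -1; continue with (22553/829325)
flip (22553/829325) -> (829325/22553): both odd, 22553 mod 4 = 1, 829325 mod 4 = 1, so the flip contributes +1; sign now -1
(829325/22553): 829325 mod 22553 = 17417, so (829325/22553) = (17417/22553)
flip (17417/22553) -> (22553/17417): both odd, 17417 mod 4 = 1, 22553 mod 4 = 1, so the flip contributes +1; sign now -1
(22553/17417): 22553 mod 17417 = 5136, so (22553/17417) = (5136/17417)
factor out 2^4: 5136 = 2^4·321; with 17417 mod 8 = 1, (2/17417) = +1; sign now -1; continue with (321/17417)
flip (321/17417) -> (17417/321): both odd, 321 mod 4 = 1, 17417 mod 4 = 1, so the flip contributes +1; sign now -1
(17417/321): 17417 mod 321 = 83, so (17417/321) = (83/321)
flip (83/321) -> (321/83): both odd, 83 mod 4 = 3, 321 mod 4 = 1, so the flip contributes +1; sign now -1
(321/83): 321 mod 83 = 72, so (321/83) = (72/83)
factor out 2^3: 72 = 2^3·9; with 83 mod 8 = 3, (2/83) = -1; sign now +1; continue with (9/83)
flip (9/83) -> (83/9): both odd, 9 mod 4 = 1, 83 mod 4 = 3, so the flip contributes +1; sign now +1
(83/9): 83 mod 9 = 2, so (83/9) = (2/9)
factor out 2^1: 2 = 2^1·1; with 9 mod 8 = 1, (2/9) = +1; sign now +1; continue with (1/9)
reached (1/9) = 1, so the symbol is +1

1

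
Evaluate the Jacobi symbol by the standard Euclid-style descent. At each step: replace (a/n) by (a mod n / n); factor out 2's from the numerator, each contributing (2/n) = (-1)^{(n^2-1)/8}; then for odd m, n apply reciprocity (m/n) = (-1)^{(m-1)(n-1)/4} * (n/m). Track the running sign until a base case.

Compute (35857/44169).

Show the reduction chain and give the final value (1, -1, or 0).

-1

flip (35857/44169) -> (44169/35857): both odd, 35857 mod 4 = 1, 44169 mod 4 = 1, so the flip contributes +1; sign now +1
(44169/35857): 44169 mod 35857 = 8312, so (44169/35857) = (8312/35857)
factor out 2^3: 8312 = 2^3·1039; with 35857 mod 8 = 1, (2/35857) = +1; sign now +1; continue with (1039/35857)
flip (1039/35857) -> (35857/1039): both odd, 1039 mod 4 = 3, 35857 mod 4 = 1, so the flip contributes +1; sign now +1
(35857/1039): 35857 mod 1039 = 531, so (35857/1039) = (531/1039)
flip (531/1039) -> (1039/531): both odd, 531 mod 4 = 3, 1039 mod 4 = 3, so the flip contributes -1; sign now -1
(1039/531): 1039 mod 531 = 508, so (1039/531) = (508/531)
factor out 2^2: 508 = 2^2·127; with 531 mod 8 = 3, (2/531) = -1; sign now -1; continue with (127/531)
flip (127/531) -> (531/127): both odd, 127 mod 4 = 3, 531 mod 4 = 3, so the flip contributes -1; sign now +1
(531/127): 531 mod 127 = 23, so (531/127) = (23/127)
flip (23/127) -> (127/23): both odd, 23 mod 4 = 3, 127 mod 4 = 3, so the flip contributes -1; sign now -1
(127/23): 127 mod 23 = 12, so (127/23) = (12/23)
factor out 2^2: 12 = 2^2·3; with 23 mod 8 = 7, (2/23) = +1; sign now -1; continue with (3/23)
flip (3/23) -> (23/3): both odd, 3 mod 4 = 3, 23 mod 4 = 3, so the flip contributes -1; sign now +1
(23/3): 23 mod 3 = 2, so (23/3) = (2/3)
factor out 2^1: 2 = 2^1·1; with 3 mod 8 = 3, (2/3) = -1; sign now -1; continue with (1/3)
reached (1/3) = 1, so the symbol is -1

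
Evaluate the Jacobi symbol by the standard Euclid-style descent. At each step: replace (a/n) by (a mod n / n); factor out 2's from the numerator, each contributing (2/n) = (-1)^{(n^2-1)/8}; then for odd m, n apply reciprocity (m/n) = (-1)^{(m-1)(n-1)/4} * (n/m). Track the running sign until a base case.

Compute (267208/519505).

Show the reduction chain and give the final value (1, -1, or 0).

267208 = 2^3·33401; (2/519505) = +1 since 519505 mod 8 = 1, so (267208/519505) = (+1)^3·(33401/519505); sign now +1
reciprocity: (33401/519505) = +1·(519505/33401) since 33401 mod 4 = 1, 519505 mod 4 = 1; sign now +1
(519505/33401) = (18490/33401)   [reduce mod 33401]
18490 = 2^1·9245; (2/33401) = +1 since 33401 mod 8 = 1, so (18490/33401) = (+1)^1·(9245/33401); sign now +1
reciprocity: (9245/33401) = +1·(33401/9245) since 9245 mod 4 = 1, 33401 mod 4 = 1; sign now +1
(33401/9245) = (5666/9245)   [reduce mod 9245]
5666 = 2^1·2833; (2/9245) = -1 since 9245 mod 8 = 5, so (5666/9245) = (-1)^1·(2833/9245); sign now -1
reciprocity: (2833/9245) = +1·(9245/2833) since 2833 mod 4 = 1, 9245 mod 4 = 1; sign now -1
(9245/2833) = (746/2833)   [reduce mod 2833]
746 = 2^1·373; (2/2833) = +1 since 2833 mod 8 = 1, so (746/2833) = (+1)^1·(373/2833); sign now -1
reciprocity: (373/2833) = +1·(2833/373) since 373 mod 4 = 1, 2833 mod 4 = 1; sign now -1
(2833/373) = (222/373)   [reduce mod 373]
222 = 2^1·111; (2/373) = -1 since 373 mod 8 = 5, so (222/373) = (-1)^1·(111/373); sign now +1
reciprocity: (111/373) = +1·(373/111) since 111 mod 4 = 3, 373 mod 4 = 1; sign now +1
(373/111) = (40/111)   [reduce mod 111]
40 = 2^3·5; (2/111) = +1 since 111 mod 8 = 7, so (40/111) = (+1)^3·(5/111); sign now +1
reciprocity: (5/111) = +1·(111/5) since 5 mod 4 = 1, 111 mod 4 = 3; sign now +1
(111/5) = (1/5)   [reduce mod 5]
(1/5) = 1; final value = sign = +1

1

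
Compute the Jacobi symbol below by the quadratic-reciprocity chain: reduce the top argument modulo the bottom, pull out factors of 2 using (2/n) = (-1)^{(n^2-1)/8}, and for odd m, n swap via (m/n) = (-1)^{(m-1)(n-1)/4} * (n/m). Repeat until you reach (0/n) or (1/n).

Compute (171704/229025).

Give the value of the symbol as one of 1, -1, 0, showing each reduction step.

factor out 2^3: 171704 = 2^3·21463; with 229025 mod 8 = 1, (2/229025) = +1; sign now +1; continue with (21463/229025)
flip (21463/229025) -> (229025/21463): both odd, 21463 mod 4 = 3, 229025 mod 4 = 1, so the flip contributes +1; sign now +1
(229025/21463): 229025 mod 21463 = 14395, so (229025/21463) = (14395/21463)
flip (14395/21463) -> (21463/14395): both odd, 14395 mod 4 = 3, 21463 mod 4 = 3, so the flip contributes -1; sign now -1
(21463/14395): 21463 mod 14395 = 7068, so (21463/14395) = (7068/14395)
factor out 2^2: 7068 = 2^2·1767; with 14395 mod 8 = 3, (2/14395) = -1; sign now -1; continue with (1767/14395)
flip (1767/14395) -> (14395/1767): both odd, 1767 mod 4 = 3, 14395 mod 4 = 3, so the flip contributes -1; sign now +1
(14395/1767): 14395 mod 1767 = 259, so (14395/1767) = (259/1767)
flip (259/1767) -> (1767/259): both odd, 259 mod 4 = 3, 1767 mod 4 = 3, so the flip contributes -1; sign now -1
(1767/259): 1767 mod 259 = 213, so (1767/259) = (213/259)
flip (213/259) -> (259/213): both odd, 213 mod 4 = 1, 259 mod 4 = 3, so the flip contributes +1; sign now -1
(259/213): 259 mod 213 = 46, so (259/213) = (46/213)
factor out 2^1: 46 = 2^1·23; with 213 mod 8 = 5, (2/213) = -1; sign now +1; continue with (23/213)
flip (23/213) -> (213/23): both odd, 23 mod 4 = 3, 213 mod 4 = 1, so the flip contributes +1; sign now +1
(213/23): 213 mod 23 = 6, so (213/23) = (6/23)
factor out 2^1: 6 = 2^1·3; with 23 mod 8 = 7, (2/23) = +1; sign now +1; continue with (3/23)
flip (3/23) -> (23/3): both odd, 3 mod 4 = 3, 23 mod 4 = 3, so the flip contributes -1; sign now -1
(23/3): 23 mod 3 = 2, so (23/3) = (2/3)
factor out 2^1: 2 = 2^1·1; with 3 mod 8 = 3, (2/3) = -1; sign now +1; continue with (1/3)
reached (1/3) = 1, so the symbol is +1

1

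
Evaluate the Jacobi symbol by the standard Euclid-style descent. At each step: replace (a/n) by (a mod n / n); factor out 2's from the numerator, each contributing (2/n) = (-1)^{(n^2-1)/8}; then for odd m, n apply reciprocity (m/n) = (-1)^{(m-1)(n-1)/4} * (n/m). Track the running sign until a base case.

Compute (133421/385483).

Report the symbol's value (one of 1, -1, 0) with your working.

flip (133421/385483) -> (385483/133421): both odd, 133421 mod 4 = 1, 385483 mod 4 = 3, so the flip contributes +1; sign now +1
(385483/133421): 385483 mod 133421 = 118641, so (385483/133421) = (118641/133421)
flip (118641/133421) -> (133421/118641): both odd, 118641 mod 4 = 1, 133421 mod 4 = 1, so the flip contributes +1; sign now +1
(133421/118641): 133421 mod 118641 = 14780, so (133421/118641) = (14780/118641)
factor out 2^2: 14780 = 2^2·3695; with 118641 mod 8 = 1, (2/118641) = +1; sign now +1; continue with (3695/118641)
flip (3695/118641) -> (118641/3695): both odd, 3695 mod 4 = 3, 118641 mod 4 = 1, so the flip contributes +1; sign now +1
(118641/3695): 118641 mod 3695 = 401, so (118641/3695) = (401/3695)
flip (401/3695) -> (3695/401): both odd, 401 mod 4 = 1, 3695 mod 4 = 3, so the flip contributes +1; sign now +1
(3695/401): 3695 mod 401 = 86, so (3695/401) = (86/401)
factor out 2^1: 86 = 2^1·43; with 401 mod 8 = 1, (2/401) = +1; sign now +1; continue with (43/401)
flip (43/401) -> (401/43): both odd, 43 mod 4 = 3, 401 mod 4 = 1, so the flip contributes +1; sign now +1
(401/43): 401 mod 43 = 14, so (401/43) = (14/43)
factor out 2^1: 14 = 2^1·7; with 43 mod 8 = 3, (2/43) = -1; sign now -1; continue with (7/43)
flip (7/43) -> (43/7): both odd, 7 mod 4 = 3, 43 mod 4 = 3, so the flip contributes -1; sign now +1
(43/7): 43 mod 7 = 1, so (43/7) = (1/7)
reached (1/7) = 1, so the symbol is +1

1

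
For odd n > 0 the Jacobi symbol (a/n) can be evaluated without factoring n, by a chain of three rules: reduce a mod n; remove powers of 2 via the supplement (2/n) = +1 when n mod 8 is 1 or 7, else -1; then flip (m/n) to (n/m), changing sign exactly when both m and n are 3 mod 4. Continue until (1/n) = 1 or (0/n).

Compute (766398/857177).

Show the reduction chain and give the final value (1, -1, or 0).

1

766398 = 2^1·383199; (2/857177) = +1 since 857177 mod 8 = 1, so (766398/857177) = (+1)^1·(383199/857177); sign now +1
reciprocity: (383199/857177) = +1·(857177/383199) since 383199 mod 4 = 3, 857177 mod 4 = 1; sign now +1
(857177/383199) = (90779/383199)   [reduce mod 383199]
reciprocity: (90779/383199) = -1·(383199/90779) since 90779 mod 4 = 3, 383199 mod 4 = 3; sign now -1
(383199/90779) = (20083/90779)   [reduce mod 90779]
reciprocity: (20083/90779) = -1·(90779/20083) since 20083 mod 4 = 3, 90779 mod 4 = 3; sign now +1
(90779/20083) = (10447/20083)   [reduce mod 20083]
reciprocity: (10447/20083) = -1·(20083/10447) since 10447 mod 4 = 3, 20083 mod 4 = 3; sign now -1
(20083/10447) = (9636/10447)   [reduce mod 10447]
9636 = 2^2·2409; (2/10447) = +1 since 10447 mod 8 = 7, so (9636/10447) = (+1)^2·(2409/10447); sign now -1
reciprocity: (2409/10447) = +1·(10447/2409) since 2409 mod 4 = 1, 10447 mod 4 = 3; sign now -1
(10447/2409) = (811/2409)   [reduce mod 2409]
reciprocity: (811/2409) = +1·(2409/811) since 811 mod 4 = 3, 2409 mod 4 = 1; sign now -1
(2409/811) = (787/811)   [reduce mod 811]
reciprocity: (787/811) = -1·(811/787) since 787 mod 4 = 3, 811 mod 4 = 3; sign now +1
(811/787) = (24/787)   [reduce mod 787]
24 = 2^3·3; (2/787) = -1 since 787 mod 8 = 3, so (24/787) = (-1)^3·(3/787); sign now -1
reciprocity: (3/787) = -1·(787/3) since 3 mod 4 = 3, 787 mod 4 = 3; sign now +1
(787/3) = (1/3)   [reduce mod 3]
(1/3) = 1; final value = sign = +1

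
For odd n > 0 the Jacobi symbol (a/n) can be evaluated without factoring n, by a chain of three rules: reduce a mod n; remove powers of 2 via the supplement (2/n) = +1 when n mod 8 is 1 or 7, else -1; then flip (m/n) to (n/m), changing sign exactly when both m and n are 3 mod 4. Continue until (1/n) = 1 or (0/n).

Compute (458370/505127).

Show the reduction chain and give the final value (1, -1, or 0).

factor out 2^1: 458370 = 2^1·229185; with 505127 mod 8 = 7, (2/505127) = +1; sign now +1; continue with (229185/505127)
flip (229185/505127) -> (505127/229185): both odd, 229185 mod 4 = 1, 505127 mod 4 = 3, so the flip contributes +1; sign now +1
(505127/229185): 505127 mod 229185 = 46757, so (505127/229185) = (46757/229185)
flip (46757/229185) -> (229185/46757): both odd, 46757 mod 4 = 1, 229185 mod 4 = 1, so the flip contributes +1; sign now +1
(229185/46757): 229185 mod 46757 = 42157, so (229185/46757) = (42157/46757)
flip (42157/46757) -> (46757/42157): both odd, 42157 mod 4 = 1, 46757 mod 4 = 1, so the flip contributes +1; sign now +1
(46757/42157): 46757 mod 42157 = 4600, so (46757/42157) = (4600/42157)
factor out 2^3: 4600 = 2^3·575; with 42157 mod 8 = 5, (2/42157) = -1; sign now -1; continue with (575/42157)
flip (575/42157) -> (42157/575): both odd, 575 mod 4 = 3, 42157 mod 4 = 1, so the flip contributes +1; sign now -1
(42157/575): 42157 mod 575 = 182, so (42157/575) = (182/575)
factor out 2^1: 182 = 2^1·91; with 575 mod 8 = 7, (2/575) = +1; sign now -1; continue with (91/575)
flip (91/575) -> (575/91): both odd, 91 mod 4 = 3, 575 mod 4 = 3, so the flip contributes -1; sign now +1
(575/91): 575 mod 91 = 29, so (575/91) = (29/91)
flip (29/91) -> (91/29): both odd, 29 mod 4 = 1, 91 mod 4 = 3, so the flip contributes +1; sign now +1
(91/29): 91 mod 29 = 4, so (91/29) = (4/29)
factor out 2^2: 4 = 2^2·1; with 29 mod 8 = 5, (2/29) = -1; sign now +1; continue with (1/29)
reached (1/29) = 1, so the symbol is +1

1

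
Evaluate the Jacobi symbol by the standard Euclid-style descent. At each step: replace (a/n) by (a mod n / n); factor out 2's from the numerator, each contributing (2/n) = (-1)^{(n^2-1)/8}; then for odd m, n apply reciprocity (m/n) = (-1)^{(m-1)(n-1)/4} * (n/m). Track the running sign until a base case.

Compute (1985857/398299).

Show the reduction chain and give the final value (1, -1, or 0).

(1985857/398299): 1985857 mod 398299 = 392661, so (1985857/398299) = (392661/398299)
flip (392661/398299) -> (398299/392661): both odd, 392661 mod 4 = 1, 398299 mod 4 = 3, so the flip contributes +1; sign now +1
(398299/392661): 398299 mod 392661 = 5638, so (398299/392661) = (5638/392661)
factor out 2^1: 5638 = 2^1·2819; with 392661 mod 8 = 5, (2/392661) = -1; sign now -1; continue with (2819/392661)
flip (2819/392661) -> (392661/2819): both odd, 2819 mod 4 = 3, 392661 mod 4 = 1, so the flip contributes +1; sign now -1
(392661/2819): 392661 mod 2819 = 820, so (392661/2819) = (820/2819)
factor out 2^2: 820 = 2^2·205; with 2819 mod 8 = 3, (2/2819) = -1; sign now -1; continue with (205/2819)
flip (205/2819) -> (2819/205): both odd, 205 mod 4 = 1, 2819 mod 4 = 3, so the flip contributes +1; sign now -1
(2819/205): 2819 mod 205 = 154, so (2819/205) = (154/205)
factor out 2^1: 154 = 2^1·77; with 205 mod 8 = 5, (2/205) = -1; sign now +1; continue with (77/205)
flip (77/205) -> (205/77): both odd, 77 mod 4 = 1, 205 mod 4 = 1, so the flip contributes +1; sign now +1
(205/77): 205 mod 77 = 51, so (205/77) = (51/77)
flip (51/77) -> (77/51): both odd, 51 mod 4 = 3, 77 mod 4 = 1, so the flip contributes +1; sign now +1
(77/51): 77 mod 51 = 26, so (77/51) = (26/51)
factor out 2^1: 26 = 2^1·13; with 51 mod 8 = 3, (2/51) = -1; sign now -1; continue with (13/51)
flip (13/51) -> (51/13): both odd, 13 mod 4 = 1, 51 mod 4 = 3, so the flip contributes +1; sign now -1
(51/13): 51 mod 13 = 12, so (51/13) = (12/13)
factor out 2^2: 12 = 2^2·3; with 13 mod 8 = 5, (2/13) = -1; sign now -1; continue with (3/13)
flip (3/13) -> (13/3): both odd, 3 mod 4 = 3, 13 mod 4 = 1, so the flip contributes +1; sign now -1
(13/3): 13 mod 3 = 1, so (13/3) = (1/3)
reached (1/3) = 1, so the symbol is -1

-1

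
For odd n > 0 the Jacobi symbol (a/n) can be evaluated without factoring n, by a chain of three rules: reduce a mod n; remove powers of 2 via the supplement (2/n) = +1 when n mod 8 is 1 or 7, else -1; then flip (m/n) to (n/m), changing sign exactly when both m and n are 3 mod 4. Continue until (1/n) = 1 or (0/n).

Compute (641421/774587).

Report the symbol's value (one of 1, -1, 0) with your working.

flip (641421/774587) -> (774587/641421): both odd, 641421 mod 4 = 1, 774587 mod 4 = 3, so the flip contributes +1; sign now +1
(774587/641421): 774587 mod 641421 = 133166, so (774587/641421) = (133166/641421)
factor out 2^1: 133166 = 2^1·66583; with 641421 mod 8 = 5, (2/641421) = -1; sign now -1; continue with (66583/641421)
flip (66583/641421) -> (641421/66583): both odd, 66583 mod 4 = 3, 641421 mod 4 = 1, so the flip contributes +1; sign now -1
(641421/66583): 641421 mod 66583 = 42174, so (641421/66583) = (42174/66583)
factor out 2^1: 42174 = 2^1·21087; with 66583 mod 8 = 7, (2/66583) = +1; sign now -1; continue with (21087/66583)
flip (21087/66583) -> (66583/21087): both odd, 21087 mod 4 = 3, 66583 mod 4 = 3, so the flip contributes -1; sign now +1
(66583/21087): 66583 mod 21087 = 3322, so (66583/21087) = (3322/21087)
factor out 2^1: 3322 = 2^1·1661; with 21087 mod 8 = 7, (2/21087) = +1; sign now +1; continue with (1661/21087)
flip (1661/21087) -> (21087/1661): both odd, 1661 mod 4 = 1, 21087 mod 4 = 3, so the flip contributes +1; sign now +1
(21087/1661): 21087 mod 1661 = 1155, so (21087/1661) = (1155/1661)
flip (1155/1661) -> (1661/1155): both odd, 1155 mod 4 = 3, 1661 mod 4 = 1, so the flip contributes +1; sign now +1
(1661/1155): 1661 mod 1155 = 506, so (1661/1155) = (506/1155)
factor out 2^1: 506 = 2^1·253; with 1155 mod 8 = 3, (2/1155) = -1; sign now -1; continue with (253/1155)
flip (253/1155) -> (1155/253): both odd, 253 mod 4 = 1, 1155 mod 4 = 3, so the flip contributes +1; sign now -1
(1155/253): 1155 mod 253 = 143, so (1155/253) = (143/253)
flip (143/253) -> (253/143): both odd, 143 mod 4 = 3, 253 mod 4 = 1, so the flip contributes +1; sign now -1
(253/143): 253 mod 143 = 110, so (253/143) = (110/143)
factor out 2^1: 110 = 2^1·55; with 143 mod 8 = 7, (2/143) = +1; sign now -1; continue with (55/143)
flip (55/143) -> (143/55): both odd, 55 mod 4 = 3, 143 mod 4 = 3, so the flip contributes -1; sign now +1
(143/55): 143 mod 55 = 33, so (143/55) = (33/55)
flip (33/55) -> (55/33): both odd, 33 mod 4 = 1, 55 mod 4 = 3, so the flip contributes +1; sign now +1
(55/33): 55 mod 33 = 22, so (55/33) = (22/33)
factor out 2^1: 22 = 2^1·11; with 33 mod 8 = 1, (2/33) = +1; sign now +1; continue with (11/33)
flip (11/33) -> (33/11): both odd, 11 mod 4 = 3, 33 mod 4 = 1, so the flip contributes +1; sign now +1
(33/11): 33 mod 11 = 0, so (33/11) = (0/11)
reached (0/11); gcd(a, n) > 1, so (0/11) = 0 and the symbol is 0

0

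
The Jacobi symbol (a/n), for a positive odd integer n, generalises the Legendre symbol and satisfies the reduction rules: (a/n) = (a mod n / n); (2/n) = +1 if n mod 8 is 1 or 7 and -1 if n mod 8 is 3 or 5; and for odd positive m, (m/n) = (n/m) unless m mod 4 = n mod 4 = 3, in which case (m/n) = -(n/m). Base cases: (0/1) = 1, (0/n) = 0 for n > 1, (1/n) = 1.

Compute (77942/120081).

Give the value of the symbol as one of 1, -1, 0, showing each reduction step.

1

77942 = 2^1·38971; (2/120081) = +1 since 120081 mod 8 = 1, so (77942/120081) = (+1)^1·(38971/120081); sign now +1
reciprocity: (38971/120081) = +1·(120081/38971) since 38971 mod 4 = 3, 120081 mod 4 = 1; sign now +1
(120081/38971) = (3168/38971)   [reduce mod 38971]
3168 = 2^5·99; (2/38971) = -1 since 38971 mod 8 = 3, so (3168/38971) = (-1)^5·(99/38971); sign now -1
reciprocity: (99/38971) = -1·(38971/99) since 99 mod 4 = 3, 38971 mod 4 = 3; sign now +1
(38971/99) = (64/99)   [reduce mod 99]
64 = 2^6·1; (2/99) = -1 since 99 mod 8 = 3, so (64/99) = (-1)^6·(1/99); sign now +1
(1/99) = 1; final value = sign = +1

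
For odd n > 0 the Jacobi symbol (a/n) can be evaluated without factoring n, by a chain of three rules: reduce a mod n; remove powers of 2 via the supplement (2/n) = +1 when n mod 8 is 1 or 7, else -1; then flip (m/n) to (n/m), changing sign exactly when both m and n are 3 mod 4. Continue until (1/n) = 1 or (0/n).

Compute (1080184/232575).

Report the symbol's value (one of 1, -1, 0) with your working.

0

(1080184/232575) = (149884/232575)   [reduce mod 232575]
149884 = 2^2·37471; (2/232575) = +1 since 232575 mod 8 = 7, so (149884/232575) = (+1)^2·(37471/232575); sign now +1
reciprocity: (37471/232575) = -1·(232575/37471) since 37471 mod 4 = 3, 232575 mod 4 = 3; sign now -1
(232575/37471) = (7749/37471)   [reduce mod 37471]
reciprocity: (7749/37471) = +1·(37471/7749) since 7749 mod 4 = 1, 37471 mod 4 = 3; sign now -1
(37471/7749) = (6475/7749)   [reduce mod 7749]
reciprocity: (6475/7749) = +1·(7749/6475) since 6475 mod 4 = 3, 7749 mod 4 = 1; sign now -1
(7749/6475) = (1274/6475)   [reduce mod 6475]
1274 = 2^1·637; (2/6475) = -1 since 6475 mod 8 = 3, so (1274/6475) = (-1)^1·(637/6475); sign now +1
reciprocity: (637/6475) = +1·(6475/637) since 637 mod 4 = 1, 6475 mod 4 = 3; sign now +1
(6475/637) = (105/637)   [reduce mod 637]
reciprocity: (105/637) = +1·(637/105) since 105 mod 4 = 1, 637 mod 4 = 1; sign now +1
(637/105) = (7/105)   [reduce mod 105]
reciprocity: (7/105) = +1·(105/7) since 7 mod 4 = 3, 105 mod 4 = 1; sign now +1
(105/7) = (0/7)   [reduce mod 7]
(0/7) = 0   [gcd(a, n) > 1]; final value = 0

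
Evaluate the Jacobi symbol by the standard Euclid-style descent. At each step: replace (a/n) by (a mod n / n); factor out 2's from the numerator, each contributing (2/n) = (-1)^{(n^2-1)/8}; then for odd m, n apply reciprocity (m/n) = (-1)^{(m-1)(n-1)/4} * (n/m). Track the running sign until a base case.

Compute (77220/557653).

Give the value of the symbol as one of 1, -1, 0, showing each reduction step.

factor out 2^2: 77220 = 2^2·19305; with 557653 mod 8 = 5, (2/557653) = -1; sign now +1; continue with (19305/557653)
flip (19305/557653) -> (557653/19305): both odd, 19305 mod 4 = 1, 557653 mod 4 = 1, so the flip contributes +1; sign now +1
(557653/19305): 557653 mod 19305 = 17113, so (557653/19305) = (17113/19305)
flip (17113/19305) -> (19305/17113): both odd, 17113 mod 4 = 1, 19305 mod 4 = 1, so the flip contributes +1; sign now +1
(19305/17113): 19305 mod 17113 = 2192, so (19305/17113) = (2192/17113)
factor out 2^4: 2192 = 2^4·137; with 17113 mod 8 = 1, (2/17113) = +1; sign now +1; continue with (137/17113)
flip (137/17113) -> (17113/137): both odd, 137 mod 4 = 1, 17113 mod 4 = 1, so the flip contributes +1; sign now +1
(17113/137): 17113 mod 137 = 125, so (17113/137) = (125/137)
flip (125/137) -> (137/125): both odd, 125 mod 4 = 1, 137 mod 4 = 1, so the flip contributes +1; sign now +1
(137/125): 137 mod 125 = 12, so (137/125) = (12/125)
factor out 2^2: 12 = 2^2·3; with 125 mod 8 = 5, (2/125) = -1; sign now +1; continue with (3/125)
flip (3/125) -> (125/3): both odd, 3 mod 4 = 3, 125 mod 4 = 1, so the flip contributes +1; sign now +1
(125/3): 125 mod 3 = 2, so (125/3) = (2/3)
factor out 2^1: 2 = 2^1·1; with 3 mod 8 = 3, (2/3) = -1; sign now -1; continue with (1/3)
reached (1/3) = 1, so the symbol is -1

-1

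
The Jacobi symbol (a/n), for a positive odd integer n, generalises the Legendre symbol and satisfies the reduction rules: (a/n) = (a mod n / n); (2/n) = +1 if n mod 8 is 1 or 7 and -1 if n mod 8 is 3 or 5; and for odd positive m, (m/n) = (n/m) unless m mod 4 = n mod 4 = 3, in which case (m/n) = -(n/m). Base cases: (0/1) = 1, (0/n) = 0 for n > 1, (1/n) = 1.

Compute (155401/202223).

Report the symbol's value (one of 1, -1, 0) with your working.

reciprocity: (155401/202223) = +1·(202223/155401) since 155401 mod 4 = 1, 202223 mod 4 = 3; sign now +1
(202223/155401) = (46822/155401)   [reduce mod 155401]
46822 = 2^1·23411; (2/155401) = +1 since 155401 mod 8 = 1, so (46822/155401) = (+1)^1·(23411/155401); sign now +1
reciprocity: (23411/155401) = +1·(155401/23411) since 23411 mod 4 = 3, 155401 mod 4 = 1; sign now +1
(155401/23411) = (14935/23411)   [reduce mod 23411]
reciprocity: (14935/23411) = -1·(23411/14935) since 14935 mod 4 = 3, 23411 mod 4 = 3; sign now -1
(23411/14935) = (8476/14935)   [reduce mod 14935]
8476 = 2^2·2119; (2/14935) = +1 since 14935 mod 8 = 7, so (8476/14935) = (+1)^2·(2119/14935); sign now -1
reciprocity: (2119/14935) = -1·(14935/2119) since 2119 mod 4 = 3, 14935 mod 4 = 3; sign now +1
(14935/2119) = (102/2119)   [reduce mod 2119]
102 = 2^1·51; (2/2119) = +1 since 2119 mod 8 = 7, so (102/2119) = (+1)^1·(51/2119); sign now +1
reciprocity: (51/2119) = -1·(2119/51) since 51 mod 4 = 3, 2119 mod 4 = 3; sign now -1
(2119/51) = (28/51)   [reduce mod 51]
28 = 2^2·7; (2/51) = -1 since 51 mod 8 = 3, so (28/51) = (-1)^2·(7/51); sign now -1
reciprocity: (7/51) = -1·(51/7) since 7 mod 4 = 3, 51 mod 4 = 3; sign now +1
(51/7) = (2/7)   [reduce mod 7]
2 = 2^1·1; (2/7) = +1 since 7 mod 8 = 7, so (2/7) = (+1)^1·(1/7); sign now +1
(1/7) = 1; final value = sign = +1

1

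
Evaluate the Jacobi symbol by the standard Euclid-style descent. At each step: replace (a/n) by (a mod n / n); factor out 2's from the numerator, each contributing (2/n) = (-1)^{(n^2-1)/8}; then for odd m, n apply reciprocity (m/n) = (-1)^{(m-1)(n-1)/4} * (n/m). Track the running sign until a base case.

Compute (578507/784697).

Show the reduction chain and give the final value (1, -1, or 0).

-1

flip (578507/784697) -> (784697/578507): both odd, 578507 mod 4 = 3, 784697 mod 4 = 1, so the flip contributes +1; sign now +1
(784697/578507): 784697 mod 578507 = 206190, so (784697/578507) = (206190/578507)
factor out 2^1: 206190 = 2^1·103095; with 578507 mod 8 = 3, (2/578507) = -1; sign now -1; continue with (103095/578507)
flip (103095/578507) -> (578507/103095): both odd, 103095 mod 4 = 3, 578507 mod 4 = 3, so the flip contributes -1; sign now +1
(578507/103095): 578507 mod 103095 = 63032, so (578507/103095) = (63032/103095)
factor out 2^3: 63032 = 2^3·7879; with 103095 mod 8 = 7, (2/103095) = +1; sign now +1; continue with (7879/103095)
flip (7879/103095) -> (103095/7879): both odd, 7879 mod 4 = 3, 103095 mod 4 = 3, so the flip contributes -1; sign now -1
(103095/7879): 103095 mod 7879 = 668, so (103095/7879) = (668/7879)
factor out 2^2: 668 = 2^2·167; with 7879 mod 8 = 7, (2/7879) = +1; sign now -1; continue with (167/7879)
flip (167/7879) -> (7879/167): both odd, 167 mod 4 = 3, 7879 mod 4 = 3, so the flip contributes -1; sign now +1
(7879/167): 7879 mod 167 = 30, so (7879/167) = (30/167)
factor out 2^1: 30 = 2^1·15; with 167 mod 8 = 7, (2/167) = +1; sign now +1; continue with (15/167)
flip (15/167) -> (167/15): both odd, 15 mod 4 = 3, 167 mod 4 = 3, so the flip contributes -1; sign now -1
(167/15): 167 mod 15 = 2, so (167/15) = (2/15)
factor out 2^1: 2 = 2^1·1; with 15 mod 8 = 7, (2/15) = +1; sign now -1; continue with (1/15)
reached (1/15) = 1, so the symbol is -1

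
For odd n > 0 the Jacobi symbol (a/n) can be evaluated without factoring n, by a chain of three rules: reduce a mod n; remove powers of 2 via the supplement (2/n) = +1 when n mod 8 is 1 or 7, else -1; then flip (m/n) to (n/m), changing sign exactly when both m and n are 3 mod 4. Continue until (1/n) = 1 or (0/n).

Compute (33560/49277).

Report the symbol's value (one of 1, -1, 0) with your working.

-1

factor out 2^3: 33560 = 2^3·4195; with 49277 mod 8 = 5, (2/49277) = -1; sign now -1; continue with (4195/49277)
flip (4195/49277) -> (49277/4195): both odd, 4195 mod 4 = 3, 49277 mod 4 = 1, so the flip contributes +1; sign now -1
(49277/4195): 49277 mod 4195 = 3132, so (49277/4195) = (3132/4195)
factor out 2^2: 3132 = 2^2·783; with 4195 mod 8 = 3, (2/4195) = -1; sign now -1; continue with (783/4195)
flip (783/4195) -> (4195/783): both odd, 783 mod 4 = 3, 4195 mod 4 = 3, so the flip contributes -1; sign now +1
(4195/783): 4195 mod 783 = 280, so (4195/783) = (280/783)
factor out 2^3: 280 = 2^3·35; with 783 mod 8 = 7, (2/783) = +1; sign now +1; continue with (35/783)
flip (35/783) -> (783/35): both odd, 35 mod 4 = 3, 783 mod 4 = 3, so the flip contributes -1; sign now -1
(783/35): 783 mod 35 = 13, so (783/35) = (13/35)
flip (13/35) -> (35/13): both odd, 13 mod 4 = 1, 35 mod 4 = 3, so the flip contributes +1; sign now -1
(35/13): 35 mod 13 = 9, so (35/13) = (9/13)
flip (9/13) -> (13/9): both odd, 9 mod 4 = 1, 13 mod 4 = 1, so the flip contributes +1; sign now -1
(13/9): 13 mod 9 = 4, so (13/9) = (4/9)
factor out 2^2: 4 = 2^2·1; with 9 mod 8 = 1, (2/9) = +1; sign now -1; continue with (1/9)
reached (1/9) = 1, so the symbol is -1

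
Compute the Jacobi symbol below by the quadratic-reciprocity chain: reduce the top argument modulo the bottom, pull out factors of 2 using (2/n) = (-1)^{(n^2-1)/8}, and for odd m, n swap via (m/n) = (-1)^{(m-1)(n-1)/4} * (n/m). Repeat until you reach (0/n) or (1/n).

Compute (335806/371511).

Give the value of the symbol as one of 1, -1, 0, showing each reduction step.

335806 = 2^1·167903; (2/371511) = +1 since 371511 mod 8 = 7, so (335806/371511) = (+1)^1·(167903/371511); sign now +1
reciprocity: (167903/371511) = -1·(371511/167903) since 167903 mod 4 = 3, 371511 mod 4 = 3; sign now -1
(371511/167903) = (35705/167903)   [reduce mod 167903]
reciprocity: (35705/167903) = +1·(167903/35705) since 35705 mod 4 = 1, 167903 mod 4 = 3; sign now -1
(167903/35705) = (25083/35705)   [reduce mod 35705]
reciprocity: (25083/35705) = +1·(35705/25083) since 25083 mod 4 = 3, 35705 mod 4 = 1; sign now -1
(35705/25083) = (10622/25083)   [reduce mod 25083]
10622 = 2^1·5311; (2/25083) = -1 since 25083 mod 8 = 3, so (10622/25083) = (-1)^1·(5311/25083); sign now +1
reciprocity: (5311/25083) = -1·(25083/5311) since 5311 mod 4 = 3, 25083 mod 4 = 3; sign now -1
(25083/5311) = (3839/5311)   [reduce mod 5311]
reciprocity: (3839/5311) = -1·(5311/3839) since 3839 mod 4 = 3, 5311 mod 4 = 3; sign now +1
(5311/3839) = (1472/3839)   [reduce mod 3839]
1472 = 2^6·23; (2/3839) = +1 since 3839 mod 8 = 7, so (1472/3839) = (+1)^6·(23/3839); sign now +1
reciprocity: (23/3839) = -1·(3839/23) since 23 mod 4 = 3, 3839 mod 4 = 3; sign now -1
(3839/23) = (21/23)   [reduce mod 23]
reciprocity: (21/23) = +1·(23/21) since 21 mod 4 = 1, 23 mod 4 = 3; sign now -1
(23/21) = (2/21)   [reduce mod 21]
2 = 2^1·1; (2/21) = -1 since 21 mod 8 = 5, so (2/21) = (-1)^1·(1/21); sign now +1
(1/21) = 1; final value = sign = +1

1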